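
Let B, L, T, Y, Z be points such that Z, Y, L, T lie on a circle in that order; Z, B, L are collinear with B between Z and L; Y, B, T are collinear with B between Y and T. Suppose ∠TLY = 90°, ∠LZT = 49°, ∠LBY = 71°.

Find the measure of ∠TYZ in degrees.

∠TYZ = 30°

1. ∠TZY = 90°  [cyclic ZYLT, opposite ∠Z+∠L]
2. ∠TBZ = 71°  [vertical angles at B]
3. ∠YTZ = 60°  [△ZBT]
4. ∠TYZ = 30°  [△ZYT]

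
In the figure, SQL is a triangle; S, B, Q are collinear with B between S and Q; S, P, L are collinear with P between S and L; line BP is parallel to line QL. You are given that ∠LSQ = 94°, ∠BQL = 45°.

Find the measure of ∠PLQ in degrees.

1. ∠LQS = 45°  [B on ray QS]
2. ∠QLS = 41°  [△SQL]
3. ∠PLQ = 41°  [P on ray LS]

∠PLQ = 41°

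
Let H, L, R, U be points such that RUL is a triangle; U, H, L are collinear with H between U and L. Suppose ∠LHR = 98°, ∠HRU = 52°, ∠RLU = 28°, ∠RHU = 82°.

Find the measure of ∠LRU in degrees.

∠LRU = 106°

1. ∠HUR = 46°  [△RUH]
2. ∠LUR = 46°  [H on ray UL]
3. ∠LRU = 106°  [△RUL]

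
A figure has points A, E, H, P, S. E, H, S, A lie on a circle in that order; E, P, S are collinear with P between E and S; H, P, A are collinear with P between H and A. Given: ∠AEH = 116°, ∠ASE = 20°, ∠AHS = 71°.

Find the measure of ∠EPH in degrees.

∠EPH = 115°

1. ∠ASH = 64°  [cyclic EHSA, opposite ∠E+∠S]
2. ∠AHE = 20°  [same arc EA]
3. ∠HAS = 45°  [△HSA]
4. ∠HES = 45°  [same arc HS]
5. ∠EPH = 115°  [△EPH]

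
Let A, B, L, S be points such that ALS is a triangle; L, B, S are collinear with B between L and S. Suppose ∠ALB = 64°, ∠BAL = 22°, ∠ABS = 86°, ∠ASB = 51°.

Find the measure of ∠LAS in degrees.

1. ∠ALS = 64°  [B on ray LS]
2. ∠ASL = 51°  [B on ray SL]
3. ∠LAS = 65°  [△ALS]

∠LAS = 65°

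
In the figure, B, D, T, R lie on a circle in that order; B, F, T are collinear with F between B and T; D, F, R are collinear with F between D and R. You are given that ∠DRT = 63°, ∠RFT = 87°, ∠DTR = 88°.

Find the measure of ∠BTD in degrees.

1. ∠RDT = 29°  [△DTR]
2. ∠BFD = 87°  [vertical angles at F]
3. ∠DFT = 93°  [linear pair at F on BT]
4. ∠BTD = 58°  [△DFT]

∠BTD = 58°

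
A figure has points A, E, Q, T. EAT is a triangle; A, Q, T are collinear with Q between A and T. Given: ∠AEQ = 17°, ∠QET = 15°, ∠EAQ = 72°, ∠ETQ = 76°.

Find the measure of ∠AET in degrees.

∠AET = 32°

1. ∠EAT = 72°  [Q on ray AT]
2. ∠ATE = 76°  [Q on ray TA]
3. ∠AET = 32°  [△EAT]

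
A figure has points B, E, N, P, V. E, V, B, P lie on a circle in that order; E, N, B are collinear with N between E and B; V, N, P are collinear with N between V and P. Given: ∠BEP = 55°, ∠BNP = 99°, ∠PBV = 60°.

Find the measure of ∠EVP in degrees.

1. ∠ENP = 81°  [linear pair at N on EB]
2. ∠PEV = 120°  [cyclic EVBP, opposite ∠E+∠B]
3. ∠EPV = 44°  [△ENP]
4. ∠EVP = 16°  [△EVP]

∠EVP = 16°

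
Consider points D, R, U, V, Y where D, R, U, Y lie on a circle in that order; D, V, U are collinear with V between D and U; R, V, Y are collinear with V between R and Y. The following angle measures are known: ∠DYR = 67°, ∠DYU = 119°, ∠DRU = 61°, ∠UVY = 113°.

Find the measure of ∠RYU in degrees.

1. ∠DUR = 67°  [same arc DR]
2. ∠RDU = 52°  [△DRU]
3. ∠RYU = 52°  [same arc RU]

∠RYU = 52°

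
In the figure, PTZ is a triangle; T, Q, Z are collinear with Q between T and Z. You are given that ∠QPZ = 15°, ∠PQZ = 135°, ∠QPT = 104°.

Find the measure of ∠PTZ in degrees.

1. ∠PQT = 45°  [linear pair at Q on TZ]
2. ∠PTQ = 31°  [△PTQ]
3. ∠PTZ = 31°  [Q on ray TZ]

∠PTZ = 31°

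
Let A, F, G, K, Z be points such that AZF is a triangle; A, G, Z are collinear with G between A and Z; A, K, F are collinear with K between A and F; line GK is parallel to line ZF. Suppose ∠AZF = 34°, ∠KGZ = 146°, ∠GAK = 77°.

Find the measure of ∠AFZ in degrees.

∠AFZ = 69°

1. ∠AGK = 34°  [GK∥ZF, corresponding at G]
2. ∠AKG = 69°  [△AGK]
3. ∠AFZ = 69°  [GK∥ZF, corresponding at K]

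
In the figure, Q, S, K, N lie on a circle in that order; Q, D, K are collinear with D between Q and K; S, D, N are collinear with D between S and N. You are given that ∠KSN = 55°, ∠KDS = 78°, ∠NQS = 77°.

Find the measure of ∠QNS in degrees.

∠QNS = 47°

1. ∠KQN = 55°  [same arc KN]
2. ∠NDQ = 78°  [vertical angles at D]
3. ∠QNS = 47°  [△QDN]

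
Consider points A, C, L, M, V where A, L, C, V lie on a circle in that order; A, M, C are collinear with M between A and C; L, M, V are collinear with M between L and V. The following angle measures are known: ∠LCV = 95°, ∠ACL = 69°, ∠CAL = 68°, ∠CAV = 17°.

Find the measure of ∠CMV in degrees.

∠CMV = 86°

1. ∠AVL = 69°  [same arc AL]
2. ∠AMV = 94°  [△AMV]
3. ∠CMV = 86°  [linear pair at M on AC]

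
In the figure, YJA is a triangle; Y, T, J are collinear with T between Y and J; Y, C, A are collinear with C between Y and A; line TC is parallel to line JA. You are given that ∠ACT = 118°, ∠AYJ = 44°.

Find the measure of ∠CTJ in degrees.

1. ∠TCY = 62°  [linear pair at C on YA]
2. ∠CYT = 44°  [T on YJ, C on YA]
3. ∠CTY = 74°  [△YTC]
4. ∠CTJ = 106°  [linear pair at T on YJ]

∠CTJ = 106°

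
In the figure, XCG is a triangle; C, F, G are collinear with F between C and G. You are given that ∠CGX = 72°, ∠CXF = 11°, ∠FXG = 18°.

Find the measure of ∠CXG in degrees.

∠CXG = 29°

1. ∠FGX = 72°  [F on ray GC]
2. ∠GFX = 90°  [△XFG]
3. ∠CFX = 90°  [linear pair at F on CG]
4. ∠FCX = 79°  [△XCF]
5. ∠GCX = 79°  [F on ray CG]
6. ∠CXG = 29°  [△XCG]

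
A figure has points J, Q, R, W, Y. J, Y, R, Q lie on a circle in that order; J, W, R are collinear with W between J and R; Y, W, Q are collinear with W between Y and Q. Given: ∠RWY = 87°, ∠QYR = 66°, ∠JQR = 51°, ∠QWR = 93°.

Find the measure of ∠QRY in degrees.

1. ∠QJR = 66°  [same arc RQ]
2. ∠JRQ = 63°  [△JRQ]
3. ∠RQY = 24°  [△RWQ]
4. ∠QRY = 90°  [△YRQ]

∠QRY = 90°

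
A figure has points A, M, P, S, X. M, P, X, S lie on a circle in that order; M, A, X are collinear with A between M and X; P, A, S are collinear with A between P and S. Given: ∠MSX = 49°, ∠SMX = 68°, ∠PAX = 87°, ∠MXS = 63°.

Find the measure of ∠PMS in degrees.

∠PMS = 92°

1. ∠MAS = 87°  [vertical angles at A]
2. ∠MPS = 63°  [same arc MS]
3. ∠MSP = 25°  [△MAS]
4. ∠PMS = 92°  [△MPS]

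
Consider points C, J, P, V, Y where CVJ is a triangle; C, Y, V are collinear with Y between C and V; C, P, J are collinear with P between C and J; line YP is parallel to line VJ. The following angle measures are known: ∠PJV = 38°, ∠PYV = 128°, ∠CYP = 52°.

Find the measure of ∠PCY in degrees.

1. ∠CJV = 38°  [P on ray JC]
2. ∠CVJ = 52°  [YP∥VJ, corresponding at Y]
3. ∠JCV = 90°  [△CVJ]
4. ∠PCY = 90°  [Y on CV, P on CJ]

∠PCY = 90°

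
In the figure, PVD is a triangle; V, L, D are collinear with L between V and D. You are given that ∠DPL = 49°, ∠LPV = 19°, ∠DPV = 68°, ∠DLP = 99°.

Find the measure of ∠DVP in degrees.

∠DVP = 80°

1. ∠LDP = 32°  [△PLD]
2. ∠PDV = 32°  [L on ray DV]
3. ∠DVP = 80°  [△PVD]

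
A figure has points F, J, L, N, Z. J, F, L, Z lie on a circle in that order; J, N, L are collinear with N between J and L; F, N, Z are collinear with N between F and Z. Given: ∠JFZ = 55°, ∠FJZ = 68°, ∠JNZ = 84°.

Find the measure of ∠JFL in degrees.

∠JFL = 94°

1. ∠JLZ = 55°  [same arc JZ]
2. ∠FZJ = 57°  [△JFZ]
3. ∠LJZ = 39°  [△JNZ]
4. ∠JZL = 86°  [△JLZ]
5. ∠JFL = 94°  [cyclic JFLZ, opposite ∠F+∠Z]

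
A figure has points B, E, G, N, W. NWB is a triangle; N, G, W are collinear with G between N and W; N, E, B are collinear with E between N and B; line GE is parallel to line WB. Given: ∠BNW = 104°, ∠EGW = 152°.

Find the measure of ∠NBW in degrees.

∠NBW = 48°

1. ∠ENG = 104°  [G on NW, E on NB]
2. ∠EGN = 28°  [linear pair at G on NW]
3. ∠GEN = 48°  [△NGE]
4. ∠NBW = 48°  [GE∥WB, corresponding at E]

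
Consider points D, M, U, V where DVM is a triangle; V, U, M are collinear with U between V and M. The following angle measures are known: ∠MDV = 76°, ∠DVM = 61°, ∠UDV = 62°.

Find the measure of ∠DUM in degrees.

∠DUM = 123°

1. ∠DVU = 61°  [U on ray VM]
2. ∠DUV = 57°  [△DVU]
3. ∠DUM = 123°  [linear pair at U on VM]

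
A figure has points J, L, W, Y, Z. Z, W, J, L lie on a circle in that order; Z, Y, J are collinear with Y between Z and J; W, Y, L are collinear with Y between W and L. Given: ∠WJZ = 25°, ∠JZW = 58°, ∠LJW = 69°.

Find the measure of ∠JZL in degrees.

1. ∠JLW = 58°  [same arc WJ]
2. ∠JWL = 53°  [△WJL]
3. ∠JZL = 53°  [same arc JL]

∠JZL = 53°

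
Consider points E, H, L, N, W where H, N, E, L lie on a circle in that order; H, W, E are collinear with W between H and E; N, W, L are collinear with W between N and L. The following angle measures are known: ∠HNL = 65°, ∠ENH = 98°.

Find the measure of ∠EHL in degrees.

1. ∠HEL = 65°  [same arc HL]
2. ∠ELH = 82°  [cyclic HNEL, opposite ∠N+∠L]
3. ∠EHL = 33°  [△HEL]

∠EHL = 33°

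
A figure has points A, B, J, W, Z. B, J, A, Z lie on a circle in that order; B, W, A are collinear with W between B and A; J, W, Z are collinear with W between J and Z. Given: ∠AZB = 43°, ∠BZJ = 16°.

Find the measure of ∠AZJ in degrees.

∠AZJ = 27°

1. ∠AJB = 137°  [cyclic BJAZ, opposite ∠J+∠Z]
2. ∠BAJ = 16°  [same arc BJ]
3. ∠ABJ = 27°  [△BJA]
4. ∠AZJ = 27°  [same arc JA]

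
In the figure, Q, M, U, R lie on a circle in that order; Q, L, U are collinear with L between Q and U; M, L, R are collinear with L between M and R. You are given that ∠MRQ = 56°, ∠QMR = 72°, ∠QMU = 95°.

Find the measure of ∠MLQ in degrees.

∠MLQ = 79°

1. ∠MUQ = 56°  [same arc QM]
2. ∠MQU = 29°  [△QMU]
3. ∠MLQ = 79°  [△QLM]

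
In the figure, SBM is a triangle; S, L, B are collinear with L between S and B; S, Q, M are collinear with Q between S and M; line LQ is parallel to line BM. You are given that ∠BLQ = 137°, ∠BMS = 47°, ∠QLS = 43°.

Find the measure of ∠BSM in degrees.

∠BSM = 90°

1. ∠LQS = 47°  [LQ∥BM, corresponding at Q]
2. ∠LSQ = 90°  [△SLQ]
3. ∠BSM = 90°  [L on SB, Q on SM]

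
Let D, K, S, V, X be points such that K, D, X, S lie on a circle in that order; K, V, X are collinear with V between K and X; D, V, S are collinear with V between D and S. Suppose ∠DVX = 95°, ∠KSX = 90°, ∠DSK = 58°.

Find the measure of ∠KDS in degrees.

∠KDS = 63°

1. ∠DVK = 85°  [linear pair at V on KX]
2. ∠KDX = 90°  [cyclic KDXS, opposite ∠D+∠S]
3. ∠DXK = 58°  [same arc KD]
4. ∠DKX = 32°  [△KDX]
5. ∠KDS = 63°  [△KVD]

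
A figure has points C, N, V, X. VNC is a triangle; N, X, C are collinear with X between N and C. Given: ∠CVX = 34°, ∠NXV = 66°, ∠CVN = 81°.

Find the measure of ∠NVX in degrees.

1. ∠CXV = 114°  [linear pair at X on NC]
2. ∠VCX = 32°  [△VXC]
3. ∠NCV = 32°  [X on ray CN]
4. ∠CNV = 67°  [△VNC]
5. ∠VNX = 67°  [X on ray NC]
6. ∠NVX = 47°  [△VNX]

∠NVX = 47°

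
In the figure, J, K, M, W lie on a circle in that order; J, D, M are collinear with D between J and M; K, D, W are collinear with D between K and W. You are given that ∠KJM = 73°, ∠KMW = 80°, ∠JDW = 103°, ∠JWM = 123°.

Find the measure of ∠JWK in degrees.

1. ∠KWM = 73°  [same arc KM]
2. ∠MKW = 27°  [△KMW]
3. ∠MJW = 27°  [same arc MW]
4. ∠JWK = 50°  [△JDW]

∠JWK = 50°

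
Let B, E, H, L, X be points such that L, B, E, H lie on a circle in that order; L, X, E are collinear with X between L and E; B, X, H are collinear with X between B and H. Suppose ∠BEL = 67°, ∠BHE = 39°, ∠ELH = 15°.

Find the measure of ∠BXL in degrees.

1. ∠EBH = 15°  [same arc EH]
2. ∠BXE = 98°  [△BXE]
3. ∠BXL = 82°  [linear pair at X on LE]

∠BXL = 82°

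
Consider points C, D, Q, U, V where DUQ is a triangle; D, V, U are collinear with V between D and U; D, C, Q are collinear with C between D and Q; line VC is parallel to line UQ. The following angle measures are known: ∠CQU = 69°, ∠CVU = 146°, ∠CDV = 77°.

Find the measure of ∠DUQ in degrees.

∠DUQ = 34°

1. ∠DQU = 69°  [C on ray QD]
2. ∠QDU = 77°  [V on DU, C on DQ]
3. ∠DUQ = 34°  [△DUQ]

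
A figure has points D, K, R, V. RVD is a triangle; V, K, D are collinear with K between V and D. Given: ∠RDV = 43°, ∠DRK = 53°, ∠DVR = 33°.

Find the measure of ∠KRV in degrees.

∠KRV = 51°

1. ∠KDR = 43°  [K on ray DV]
2. ∠DKR = 84°  [△RKD]
3. ∠KVR = 33°  [K on ray VD]
4. ∠RKV = 96°  [linear pair at K on VD]
5. ∠KRV = 51°  [△RVK]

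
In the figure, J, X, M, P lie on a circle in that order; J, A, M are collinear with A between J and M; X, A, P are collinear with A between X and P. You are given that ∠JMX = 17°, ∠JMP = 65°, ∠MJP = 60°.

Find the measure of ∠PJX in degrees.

∠PJX = 98°

1. ∠JPX = 17°  [same arc JX]
2. ∠JXP = 65°  [same arc JP]
3. ∠PJX = 98°  [△JXP]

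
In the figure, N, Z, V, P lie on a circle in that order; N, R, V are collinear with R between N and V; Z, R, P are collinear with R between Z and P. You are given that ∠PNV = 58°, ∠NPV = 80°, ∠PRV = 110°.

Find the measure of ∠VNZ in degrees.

1. ∠NVP = 42°  [△NVP]
2. ∠NRZ = 110°  [vertical angles at R]
3. ∠NZP = 42°  [same arc NP]
4. ∠VNZ = 28°  [△NRZ]

∠VNZ = 28°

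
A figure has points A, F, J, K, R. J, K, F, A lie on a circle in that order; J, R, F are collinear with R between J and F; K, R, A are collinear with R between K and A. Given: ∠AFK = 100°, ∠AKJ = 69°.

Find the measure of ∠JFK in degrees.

∠JFK = 31°

1. ∠AJK = 80°  [cyclic JKFA, opposite ∠J+∠F]
2. ∠JAK = 31°  [△JKA]
3. ∠JFK = 31°  [same arc JK]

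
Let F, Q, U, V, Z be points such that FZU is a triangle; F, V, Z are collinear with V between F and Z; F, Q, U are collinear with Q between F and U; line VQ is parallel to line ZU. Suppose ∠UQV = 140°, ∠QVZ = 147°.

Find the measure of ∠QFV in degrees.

1. ∠FQV = 40°  [linear pair at Q on FU]
2. ∠FVQ = 33°  [linear pair at V on FZ]
3. ∠QFV = 107°  [△FVQ]

∠QFV = 107°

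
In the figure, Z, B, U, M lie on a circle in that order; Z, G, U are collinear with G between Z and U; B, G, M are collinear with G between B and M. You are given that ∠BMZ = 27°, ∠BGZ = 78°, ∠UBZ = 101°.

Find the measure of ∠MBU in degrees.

1. ∠BUZ = 27°  [same arc ZB]
2. ∠BGU = 102°  [linear pair at G on ZU]
3. ∠MBU = 51°  [△BGU]

∠MBU = 51°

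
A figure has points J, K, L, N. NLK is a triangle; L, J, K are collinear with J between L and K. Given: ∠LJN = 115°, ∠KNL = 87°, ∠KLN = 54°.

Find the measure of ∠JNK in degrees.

1. ∠KJN = 65°  [linear pair at J on LK]
2. ∠LKN = 39°  [△NLK]
3. ∠JKN = 39°  [J on ray KL]
4. ∠JNK = 76°  [△NJK]

∠JNK = 76°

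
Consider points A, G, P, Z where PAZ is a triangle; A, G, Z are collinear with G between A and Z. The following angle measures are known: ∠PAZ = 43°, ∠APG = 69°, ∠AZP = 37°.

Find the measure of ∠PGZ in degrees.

1. ∠GAP = 43°  [G on ray AZ]
2. ∠AGP = 68°  [△PAG]
3. ∠PGZ = 112°  [linear pair at G on AZ]

∠PGZ = 112°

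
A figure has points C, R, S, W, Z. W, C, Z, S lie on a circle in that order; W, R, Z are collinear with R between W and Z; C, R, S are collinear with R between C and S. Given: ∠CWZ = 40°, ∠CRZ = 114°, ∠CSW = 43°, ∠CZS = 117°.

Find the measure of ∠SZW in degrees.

∠SZW = 74°

1. ∠CSZ = 40°  [same arc CZ]
2. ∠SRW = 114°  [vertical angles at R]
3. ∠SRZ = 66°  [linear pair at R on WZ]
4. ∠SZW = 74°  [△ZRS]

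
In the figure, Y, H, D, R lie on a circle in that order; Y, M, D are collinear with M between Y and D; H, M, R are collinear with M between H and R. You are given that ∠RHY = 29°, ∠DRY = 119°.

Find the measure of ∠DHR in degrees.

1. ∠RDY = 29°  [same arc YR]
2. ∠DYR = 32°  [△YDR]
3. ∠DHR = 32°  [same arc DR]

∠DHR = 32°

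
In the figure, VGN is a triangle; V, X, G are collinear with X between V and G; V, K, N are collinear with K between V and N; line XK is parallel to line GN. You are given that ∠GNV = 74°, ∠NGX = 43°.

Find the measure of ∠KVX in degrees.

1. ∠NGV = 43°  [X on ray GV]
2. ∠GVN = 63°  [△VGN]
3. ∠KVX = 63°  [X on VG, K on VN]

∠KVX = 63°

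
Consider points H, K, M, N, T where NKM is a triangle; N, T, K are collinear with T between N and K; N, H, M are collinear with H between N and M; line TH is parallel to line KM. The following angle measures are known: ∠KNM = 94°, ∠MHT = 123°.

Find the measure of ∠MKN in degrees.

1. ∠HNT = 94°  [T on NK, H on NM]
2. ∠NHT = 57°  [linear pair at H on NM]
3. ∠HTN = 29°  [△NTH]
4. ∠MKN = 29°  [TH∥KM, corresponding at T]

∠MKN = 29°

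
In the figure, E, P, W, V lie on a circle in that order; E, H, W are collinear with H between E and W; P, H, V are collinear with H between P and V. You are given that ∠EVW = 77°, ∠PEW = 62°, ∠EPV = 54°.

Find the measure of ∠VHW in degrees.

∠VHW = 64°

1. ∠PVW = 62°  [same arc PW]
2. ∠EWV = 54°  [same arc EV]
3. ∠VHW = 64°  [△WHV]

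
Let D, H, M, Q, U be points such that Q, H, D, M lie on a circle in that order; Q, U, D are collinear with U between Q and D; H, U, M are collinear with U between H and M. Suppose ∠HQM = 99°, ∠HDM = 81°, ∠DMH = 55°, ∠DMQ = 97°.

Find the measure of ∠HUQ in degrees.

∠HUQ = 86°

1. ∠DHM = 44°  [△HDM]
2. ∠DQH = 55°  [same arc HD]
3. ∠DHQ = 83°  [cyclic QHDM, opposite ∠H+∠M]
4. ∠HDQ = 42°  [△QHD]
5. ∠DUH = 94°  [△HUD]
6. ∠HUQ = 86°  [linear pair at U on QD]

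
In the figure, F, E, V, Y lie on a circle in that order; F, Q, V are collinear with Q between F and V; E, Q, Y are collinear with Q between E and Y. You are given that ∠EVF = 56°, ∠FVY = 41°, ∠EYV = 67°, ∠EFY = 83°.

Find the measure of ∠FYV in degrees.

∠FYV = 123°

1. ∠EFV = 67°  [same arc EV]
2. ∠FEV = 57°  [△FEV]
3. ∠FYV = 123°  [cyclic FEVY, opposite ∠E+∠Y]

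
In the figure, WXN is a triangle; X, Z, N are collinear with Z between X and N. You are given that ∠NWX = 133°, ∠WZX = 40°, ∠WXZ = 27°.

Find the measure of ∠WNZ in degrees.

1. ∠NXW = 27°  [Z on ray XN]
2. ∠WNX = 20°  [△WXN]
3. ∠WNZ = 20°  [Z on ray NX]

∠WNZ = 20°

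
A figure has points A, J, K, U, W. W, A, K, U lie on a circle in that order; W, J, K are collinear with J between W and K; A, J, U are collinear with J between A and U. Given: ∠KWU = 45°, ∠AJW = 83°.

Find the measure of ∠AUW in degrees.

1. ∠KAU = 45°  [same arc KU]
2. ∠AJK = 97°  [linear pair at J on WK]
3. ∠AKW = 38°  [△AJK]
4. ∠AUW = 38°  [same arc WA]

∠AUW = 38°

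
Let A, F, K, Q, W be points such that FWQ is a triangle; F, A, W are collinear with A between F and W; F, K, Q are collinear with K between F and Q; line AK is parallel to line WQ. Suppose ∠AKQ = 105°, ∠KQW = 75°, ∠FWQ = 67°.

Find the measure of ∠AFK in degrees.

1. ∠AKF = 75°  [linear pair at K on FQ]
2. ∠FAK = 67°  [AK∥WQ, corresponding at A]
3. ∠AFK = 38°  [△FAK]

∠AFK = 38°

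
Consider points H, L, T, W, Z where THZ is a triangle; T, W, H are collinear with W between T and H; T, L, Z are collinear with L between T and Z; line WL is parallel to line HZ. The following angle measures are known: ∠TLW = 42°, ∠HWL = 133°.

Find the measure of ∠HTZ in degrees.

∠HTZ = 91°

1. ∠LWT = 47°  [linear pair at W on TH]
2. ∠LTW = 91°  [△TWL]
3. ∠HTZ = 91°  [W on TH, L on TZ]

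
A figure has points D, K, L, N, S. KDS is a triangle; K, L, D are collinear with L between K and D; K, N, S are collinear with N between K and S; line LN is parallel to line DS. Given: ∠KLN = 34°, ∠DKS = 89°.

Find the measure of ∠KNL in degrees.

1. ∠KDS = 34°  [LN∥DS, corresponding at L]
2. ∠DSK = 57°  [△KDS]
3. ∠KNL = 57°  [LN∥DS, corresponding at N]

∠KNL = 57°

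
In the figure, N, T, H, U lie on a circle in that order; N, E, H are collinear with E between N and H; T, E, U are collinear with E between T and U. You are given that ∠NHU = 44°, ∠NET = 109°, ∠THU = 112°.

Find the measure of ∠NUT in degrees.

1. ∠NTU = 44°  [same arc NU]
2. ∠TNU = 68°  [cyclic NTHU, opposite ∠N+∠H]
3. ∠NUT = 68°  [△NTU]

∠NUT = 68°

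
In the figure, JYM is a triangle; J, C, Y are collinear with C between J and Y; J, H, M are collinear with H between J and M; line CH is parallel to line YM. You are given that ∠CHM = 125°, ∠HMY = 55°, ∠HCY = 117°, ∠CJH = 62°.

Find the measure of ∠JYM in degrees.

1. ∠JMY = 55°  [H on ray MJ]
2. ∠MJY = 62°  [C on JY, H on JM]
3. ∠JYM = 63°  [△JYM]

∠JYM = 63°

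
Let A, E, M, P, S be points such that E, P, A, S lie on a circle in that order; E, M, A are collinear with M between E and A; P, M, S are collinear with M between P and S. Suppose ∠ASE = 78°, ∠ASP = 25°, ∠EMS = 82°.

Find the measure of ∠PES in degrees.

∠PES = 70°

1. ∠APE = 102°  [cyclic EPAS, opposite ∠P+∠S]
2. ∠AEP = 25°  [same arc PA]
3. ∠AMP = 82°  [vertical angles at M]
4. ∠EAP = 53°  [△EPA]
5. ∠EMP = 98°  [linear pair at M on EA]
6. ∠ESP = 53°  [same arc EP]
7. ∠EPS = 57°  [△EMP]
8. ∠PES = 70°  [△EPS]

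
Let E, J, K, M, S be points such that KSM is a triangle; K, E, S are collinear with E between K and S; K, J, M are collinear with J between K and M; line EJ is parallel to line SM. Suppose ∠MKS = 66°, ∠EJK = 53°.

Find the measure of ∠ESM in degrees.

∠ESM = 61°

1. ∠EKJ = 66°  [E on KS, J on KM]
2. ∠JEK = 61°  [△KEJ]
3. ∠JES = 119°  [linear pair at E on KS]
4. ∠ESM = 61°  [EJ∥SM, co-interior at S–E]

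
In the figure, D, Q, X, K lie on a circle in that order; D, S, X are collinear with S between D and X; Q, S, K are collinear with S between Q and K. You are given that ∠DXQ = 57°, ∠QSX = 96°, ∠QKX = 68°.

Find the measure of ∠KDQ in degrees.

∠KDQ = 95°

1. ∠KQX = 27°  [△QSX]
2. ∠KXQ = 85°  [△QXK]
3. ∠KDQ = 95°  [cyclic DQXK, opposite ∠D+∠X]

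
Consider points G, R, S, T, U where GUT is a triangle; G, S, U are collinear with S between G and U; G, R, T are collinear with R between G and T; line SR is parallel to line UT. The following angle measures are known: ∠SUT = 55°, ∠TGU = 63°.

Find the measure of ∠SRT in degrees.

∠SRT = 118°

1. ∠GUT = 55°  [S on ray UG]
2. ∠GTU = 62°  [△GUT]
3. ∠GRS = 62°  [SR∥UT, corresponding at R]
4. ∠SRT = 118°  [linear pair at R on GT]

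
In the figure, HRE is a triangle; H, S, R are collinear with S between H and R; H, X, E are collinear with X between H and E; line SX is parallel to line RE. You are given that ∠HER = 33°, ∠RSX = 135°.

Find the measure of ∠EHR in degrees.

1. ∠HXS = 33°  [SX∥RE, corresponding at X]
2. ∠HSX = 45°  [linear pair at S on HR]
3. ∠SHX = 102°  [△HSX]
4. ∠EHR = 102°  [S on HR, X on HE]

∠EHR = 102°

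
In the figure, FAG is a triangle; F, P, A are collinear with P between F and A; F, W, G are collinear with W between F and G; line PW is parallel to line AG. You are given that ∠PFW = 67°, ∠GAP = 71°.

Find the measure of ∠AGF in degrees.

∠AGF = 42°

1. ∠AFG = 67°  [P on FA, W on FG]
2. ∠FAG = 71°  [P on ray AF]
3. ∠AGF = 42°  [△FAG]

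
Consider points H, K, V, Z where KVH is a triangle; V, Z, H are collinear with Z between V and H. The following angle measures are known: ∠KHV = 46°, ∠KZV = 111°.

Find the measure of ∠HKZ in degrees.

∠HKZ = 65°

1. ∠KHZ = 46°  [Z on ray HV]
2. ∠HZK = 69°  [linear pair at Z on VH]
3. ∠HKZ = 65°  [△KZH]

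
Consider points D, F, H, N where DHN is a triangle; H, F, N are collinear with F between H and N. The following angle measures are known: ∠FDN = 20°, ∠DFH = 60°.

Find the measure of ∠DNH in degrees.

1. ∠DFN = 120°  [linear pair at F on HN]
2. ∠DNF = 40°  [△DFN]
3. ∠DNH = 40°  [F on ray NH]

∠DNH = 40°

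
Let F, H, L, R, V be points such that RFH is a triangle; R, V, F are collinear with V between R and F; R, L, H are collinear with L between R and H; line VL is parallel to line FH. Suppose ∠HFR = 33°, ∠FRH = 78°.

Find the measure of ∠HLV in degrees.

∠HLV = 111°

1. ∠FHR = 69°  [△RFH]
2. ∠RLV = 69°  [VL∥FH, corresponding at L]
3. ∠HLV = 111°  [linear pair at L on RH]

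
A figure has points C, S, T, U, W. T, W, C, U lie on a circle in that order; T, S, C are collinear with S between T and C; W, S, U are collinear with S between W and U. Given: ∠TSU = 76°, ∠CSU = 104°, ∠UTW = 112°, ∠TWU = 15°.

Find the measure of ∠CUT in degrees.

1. ∠TUW = 53°  [△TWU]
2. ∠TCU = 15°  [same arc TU]
3. ∠CTU = 51°  [△TSU]
4. ∠CUT = 114°  [△TCU]

∠CUT = 114°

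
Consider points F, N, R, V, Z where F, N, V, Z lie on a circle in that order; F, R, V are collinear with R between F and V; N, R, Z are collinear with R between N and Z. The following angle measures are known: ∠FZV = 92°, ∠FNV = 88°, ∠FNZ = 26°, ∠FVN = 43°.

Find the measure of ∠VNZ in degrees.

∠VNZ = 62°

1. ∠FVZ = 26°  [same arc FZ]
2. ∠VFZ = 62°  [△FVZ]
3. ∠VNZ = 62°  [same arc VZ]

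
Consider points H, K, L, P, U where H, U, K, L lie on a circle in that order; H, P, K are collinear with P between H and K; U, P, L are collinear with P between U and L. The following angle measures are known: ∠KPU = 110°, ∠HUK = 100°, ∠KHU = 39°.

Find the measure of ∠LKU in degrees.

∠LKU = 112°

1. ∠HKU = 41°  [△HUK]
2. ∠KLU = 39°  [same arc UK]
3. ∠KUL = 29°  [△UPK]
4. ∠LKU = 112°  [△UKL]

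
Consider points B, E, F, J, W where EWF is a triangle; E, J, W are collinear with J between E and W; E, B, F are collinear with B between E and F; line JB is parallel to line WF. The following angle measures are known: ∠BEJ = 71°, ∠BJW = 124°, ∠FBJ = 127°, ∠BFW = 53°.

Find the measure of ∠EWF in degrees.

∠EWF = 56°

1. ∠FEW = 71°  [J on EW, B on EF]
2. ∠EFW = 53°  [B on ray FE]
3. ∠EWF = 56°  [△EWF]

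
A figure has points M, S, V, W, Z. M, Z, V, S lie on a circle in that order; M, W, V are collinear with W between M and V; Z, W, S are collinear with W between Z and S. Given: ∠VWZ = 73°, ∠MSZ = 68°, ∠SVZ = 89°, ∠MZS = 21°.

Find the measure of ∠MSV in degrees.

∠MSV = 120°

1. ∠MWS = 73°  [vertical angles at W]
2. ∠SMV = 39°  [△MWS]
3. ∠MVS = 21°  [same arc MS]
4. ∠MSV = 120°  [△MVS]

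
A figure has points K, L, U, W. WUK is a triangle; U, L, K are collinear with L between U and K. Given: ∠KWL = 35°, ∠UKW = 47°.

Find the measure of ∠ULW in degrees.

∠ULW = 82°

1. ∠LKW = 47°  [L on ray KU]
2. ∠KLW = 98°  [△WLK]
3. ∠ULW = 82°  [linear pair at L on UK]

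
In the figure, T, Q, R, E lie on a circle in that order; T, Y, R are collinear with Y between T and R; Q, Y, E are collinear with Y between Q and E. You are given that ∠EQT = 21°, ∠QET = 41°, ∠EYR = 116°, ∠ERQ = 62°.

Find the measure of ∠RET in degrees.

∠RET = 84°

1. ∠ERT = 21°  [same arc TE]
2. ∠EYT = 64°  [linear pair at Y on TR]
3. ∠ETR = 75°  [△TYE]
4. ∠RET = 84°  [△TRE]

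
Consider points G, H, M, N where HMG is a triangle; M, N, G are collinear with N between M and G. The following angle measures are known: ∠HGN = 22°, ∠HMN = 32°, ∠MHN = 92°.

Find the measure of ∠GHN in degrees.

∠GHN = 34°

1. ∠HNM = 56°  [△HMN]
2. ∠GNH = 124°  [linear pair at N on MG]
3. ∠GHN = 34°  [△HNG]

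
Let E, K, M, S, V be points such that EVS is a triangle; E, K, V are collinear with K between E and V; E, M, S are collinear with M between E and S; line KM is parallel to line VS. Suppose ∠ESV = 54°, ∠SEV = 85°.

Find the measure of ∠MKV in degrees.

1. ∠EVS = 41°  [△EVS]
2. ∠EKM = 41°  [KM∥VS, corresponding at K]
3. ∠MKV = 139°  [linear pair at K on EV]

∠MKV = 139°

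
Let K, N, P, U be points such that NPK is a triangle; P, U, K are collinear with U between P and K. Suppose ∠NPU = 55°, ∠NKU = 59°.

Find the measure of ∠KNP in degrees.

1. ∠KPN = 55°  [U on ray PK]
2. ∠NKP = 59°  [U on ray KP]
3. ∠KNP = 66°  [△NPK]

∠KNP = 66°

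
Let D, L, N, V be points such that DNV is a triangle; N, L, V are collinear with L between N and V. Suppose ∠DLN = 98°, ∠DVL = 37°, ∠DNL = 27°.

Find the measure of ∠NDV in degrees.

∠NDV = 116°

1. ∠DVN = 37°  [L on ray VN]
2. ∠DNV = 27°  [L on ray NV]
3. ∠NDV = 116°  [△DNV]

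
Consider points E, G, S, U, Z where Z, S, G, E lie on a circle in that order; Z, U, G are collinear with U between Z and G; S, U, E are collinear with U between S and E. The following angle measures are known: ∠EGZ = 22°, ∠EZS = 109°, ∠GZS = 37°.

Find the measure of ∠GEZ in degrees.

1. ∠EGS = 71°  [cyclic ZSGE, opposite ∠Z+∠G]
2. ∠GES = 37°  [same arc SG]
3. ∠ESG = 72°  [△SGE]
4. ∠EZG = 72°  [same arc GE]
5. ∠GEZ = 86°  [△ZGE]

∠GEZ = 86°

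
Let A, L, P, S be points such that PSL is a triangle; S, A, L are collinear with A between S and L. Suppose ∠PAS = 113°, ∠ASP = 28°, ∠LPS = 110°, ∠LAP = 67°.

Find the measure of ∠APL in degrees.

∠APL = 71°

1. ∠LSP = 28°  [A on ray SL]
2. ∠PLS = 42°  [△PSL]
3. ∠ALP = 42°  [A on ray LS]
4. ∠APL = 71°  [△PAL]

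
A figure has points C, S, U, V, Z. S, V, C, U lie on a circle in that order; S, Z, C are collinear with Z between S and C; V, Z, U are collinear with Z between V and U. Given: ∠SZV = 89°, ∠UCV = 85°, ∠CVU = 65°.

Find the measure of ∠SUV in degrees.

∠SUV = 24°

1. ∠CZU = 89°  [vertical angles at Z]
2. ∠CSU = 65°  [same arc CU]
3. ∠SZU = 91°  [linear pair at Z on SC]
4. ∠SUV = 24°  [△SZU]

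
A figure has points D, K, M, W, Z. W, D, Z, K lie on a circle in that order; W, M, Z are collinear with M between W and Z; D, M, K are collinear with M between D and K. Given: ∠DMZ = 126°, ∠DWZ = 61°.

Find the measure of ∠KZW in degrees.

1. ∠KMW = 126°  [vertical angles at M]
2. ∠DKZ = 61°  [same arc DZ]
3. ∠KMZ = 54°  [linear pair at M on WZ]
4. ∠KZW = 65°  [△ZMK]

∠KZW = 65°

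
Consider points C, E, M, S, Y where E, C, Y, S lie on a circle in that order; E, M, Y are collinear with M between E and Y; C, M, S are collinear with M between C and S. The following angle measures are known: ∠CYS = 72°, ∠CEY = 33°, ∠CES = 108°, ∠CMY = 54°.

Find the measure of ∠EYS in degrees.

1. ∠CSY = 33°  [same arc CY]
2. ∠EMS = 54°  [vertical angles at M]
3. ∠SMY = 126°  [linear pair at M on EY]
4. ∠EYS = 21°  [△YMS]

∠EYS = 21°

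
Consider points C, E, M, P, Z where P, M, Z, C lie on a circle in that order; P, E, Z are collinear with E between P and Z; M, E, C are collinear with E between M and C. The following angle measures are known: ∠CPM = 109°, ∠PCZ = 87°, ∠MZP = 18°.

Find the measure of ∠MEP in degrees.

1. ∠PMZ = 93°  [cyclic PMZC, opposite ∠M+∠C]
2. ∠MCP = 18°  [same arc PM]
3. ∠MPZ = 69°  [△PMZ]
4. ∠CMP = 53°  [△PMC]
5. ∠MEP = 58°  [△PEM]

∠MEP = 58°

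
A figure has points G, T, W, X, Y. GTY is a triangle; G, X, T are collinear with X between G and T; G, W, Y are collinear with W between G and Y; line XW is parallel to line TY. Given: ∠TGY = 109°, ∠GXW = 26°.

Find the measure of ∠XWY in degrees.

∠XWY = 135°

1. ∠WGX = 109°  [X on GT, W on GY]
2. ∠GWX = 45°  [△GXW]
3. ∠XWY = 135°  [linear pair at W on GY]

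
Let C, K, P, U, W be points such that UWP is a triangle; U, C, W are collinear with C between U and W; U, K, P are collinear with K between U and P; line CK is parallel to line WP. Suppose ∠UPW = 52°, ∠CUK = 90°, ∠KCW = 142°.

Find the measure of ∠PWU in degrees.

1. ∠CKU = 52°  [CK∥WP, corresponding at K]
2. ∠KCU = 38°  [△UCK]
3. ∠PWU = 38°  [CK∥WP, corresponding at C]

∠PWU = 38°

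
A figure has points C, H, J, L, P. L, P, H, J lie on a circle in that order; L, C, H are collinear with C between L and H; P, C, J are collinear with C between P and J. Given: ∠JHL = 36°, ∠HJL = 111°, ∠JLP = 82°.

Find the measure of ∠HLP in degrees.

1. ∠HLJ = 33°  [△LHJ]
2. ∠JHP = 98°  [cyclic LPHJ, opposite ∠L+∠H]
3. ∠HPJ = 33°  [same arc HJ]
4. ∠HJP = 49°  [△PHJ]
5. ∠HLP = 49°  [same arc PH]

∠HLP = 49°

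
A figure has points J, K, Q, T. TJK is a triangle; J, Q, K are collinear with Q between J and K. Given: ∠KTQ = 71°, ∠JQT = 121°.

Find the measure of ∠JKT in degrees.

1. ∠KQT = 59°  [linear pair at Q on JK]
2. ∠QKT = 50°  [△TQK]
3. ∠JKT = 50°  [Q on ray KJ]

∠JKT = 50°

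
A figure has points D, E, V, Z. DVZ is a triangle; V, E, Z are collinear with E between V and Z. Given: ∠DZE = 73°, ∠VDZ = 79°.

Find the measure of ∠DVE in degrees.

1. ∠DZV = 73°  [E on ray ZV]
2. ∠DVZ = 28°  [△DVZ]
3. ∠DVE = 28°  [E on ray VZ]

∠DVE = 28°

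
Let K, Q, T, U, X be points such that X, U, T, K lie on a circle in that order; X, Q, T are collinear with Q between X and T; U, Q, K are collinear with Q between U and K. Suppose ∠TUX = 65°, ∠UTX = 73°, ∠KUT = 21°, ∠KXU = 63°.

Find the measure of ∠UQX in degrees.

1. ∠TXU = 42°  [△XUT]
2. ∠UKX = 73°  [same arc XU]
3. ∠KUX = 44°  [△XUK]
4. ∠UQX = 94°  [△XQU]

∠UQX = 94°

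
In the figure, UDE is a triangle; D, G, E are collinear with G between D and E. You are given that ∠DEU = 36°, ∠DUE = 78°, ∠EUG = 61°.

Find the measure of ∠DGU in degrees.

1. ∠GEU = 36°  [G on ray ED]
2. ∠EGU = 83°  [△UGE]
3. ∠DGU = 97°  [linear pair at G on DE]

∠DGU = 97°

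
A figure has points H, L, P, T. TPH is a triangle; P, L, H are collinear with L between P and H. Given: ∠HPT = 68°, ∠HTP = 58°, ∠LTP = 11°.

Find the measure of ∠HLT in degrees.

1. ∠LPT = 68°  [L on ray PH]
2. ∠PLT = 101°  [△TPL]
3. ∠HLT = 79°  [linear pair at L on PH]

∠HLT = 79°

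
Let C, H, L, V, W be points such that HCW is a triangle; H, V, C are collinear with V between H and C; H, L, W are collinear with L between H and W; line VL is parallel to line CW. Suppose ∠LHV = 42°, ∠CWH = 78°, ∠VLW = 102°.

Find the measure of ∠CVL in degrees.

∠CVL = 120°

1. ∠CHW = 42°  [V on HC, L on HW]
2. ∠HCW = 60°  [△HCW]
3. ∠HVL = 60°  [VL∥CW, corresponding at V]
4. ∠CVL = 120°  [linear pair at V on HC]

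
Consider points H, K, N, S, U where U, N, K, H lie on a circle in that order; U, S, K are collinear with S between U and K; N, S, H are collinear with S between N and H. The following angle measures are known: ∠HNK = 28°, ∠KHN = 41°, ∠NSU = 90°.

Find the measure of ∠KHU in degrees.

∠KHU = 103°

1. ∠HUK = 28°  [same arc KH]
2. ∠HSK = 90°  [vertical angles at S]
3. ∠HKU = 49°  [△KSH]
4. ∠KHU = 103°  [△UKH]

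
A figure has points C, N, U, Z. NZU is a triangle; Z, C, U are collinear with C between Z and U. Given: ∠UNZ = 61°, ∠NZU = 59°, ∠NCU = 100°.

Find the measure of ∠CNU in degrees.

∠CNU = 20°

1. ∠NUZ = 60°  [△NZU]
2. ∠CUN = 60°  [C on ray UZ]
3. ∠CNU = 20°  [△NCU]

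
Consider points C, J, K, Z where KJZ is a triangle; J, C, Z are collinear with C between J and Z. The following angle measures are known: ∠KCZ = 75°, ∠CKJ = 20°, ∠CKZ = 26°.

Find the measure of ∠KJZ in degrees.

1. ∠JCK = 105°  [linear pair at C on JZ]
2. ∠CJK = 55°  [△KJC]
3. ∠KJZ = 55°  [C on ray JZ]

∠KJZ = 55°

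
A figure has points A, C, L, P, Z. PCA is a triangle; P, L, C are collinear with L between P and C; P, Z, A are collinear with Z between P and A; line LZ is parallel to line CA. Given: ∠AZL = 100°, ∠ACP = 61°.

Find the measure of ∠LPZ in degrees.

1. ∠LZP = 80°  [linear pair at Z on PA]
2. ∠PLZ = 61°  [LZ∥CA, corresponding at L]
3. ∠LPZ = 39°  [△PLZ]

∠LPZ = 39°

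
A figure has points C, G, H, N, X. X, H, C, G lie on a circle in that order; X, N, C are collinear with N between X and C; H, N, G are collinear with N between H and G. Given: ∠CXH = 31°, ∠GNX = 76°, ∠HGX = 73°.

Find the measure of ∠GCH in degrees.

∠GCH = 118°

1. ∠CGH = 31°  [same arc HC]
2. ∠CNH = 76°  [vertical angles at N]
3. ∠HCX = 73°  [same arc XH]
4. ∠CHG = 31°  [△HNC]
5. ∠GCH = 118°  [△HCG]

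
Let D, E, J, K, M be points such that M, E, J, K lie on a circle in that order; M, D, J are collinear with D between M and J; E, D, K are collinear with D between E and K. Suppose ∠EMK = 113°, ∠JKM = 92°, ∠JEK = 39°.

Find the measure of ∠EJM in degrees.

∠EJM = 18°

1. ∠EJK = 67°  [cyclic MEJK, opposite ∠M+∠J]
2. ∠JEM = 88°  [cyclic MEJK, opposite ∠E+∠K]
3. ∠EKJ = 74°  [△EJK]
4. ∠EMJ = 74°  [same arc EJ]
5. ∠EJM = 18°  [△MEJ]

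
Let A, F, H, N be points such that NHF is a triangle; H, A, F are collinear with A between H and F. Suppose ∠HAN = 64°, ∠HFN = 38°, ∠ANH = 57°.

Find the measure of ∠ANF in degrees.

1. ∠FAN = 116°  [linear pair at A on HF]
2. ∠AFN = 38°  [A on ray FH]
3. ∠ANF = 26°  [△NAF]

∠ANF = 26°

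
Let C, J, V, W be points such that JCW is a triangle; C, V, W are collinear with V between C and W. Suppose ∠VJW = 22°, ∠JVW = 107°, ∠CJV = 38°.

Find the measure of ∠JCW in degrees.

1. ∠CVJ = 73°  [linear pair at V on CW]
2. ∠JCV = 69°  [△JCV]
3. ∠JCW = 69°  [V on ray CW]

∠JCW = 69°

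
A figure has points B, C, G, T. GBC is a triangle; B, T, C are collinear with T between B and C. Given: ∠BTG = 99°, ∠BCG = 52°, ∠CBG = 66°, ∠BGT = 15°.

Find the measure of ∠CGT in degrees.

∠CGT = 47°

1. ∠CTG = 81°  [linear pair at T on BC]
2. ∠GCT = 52°  [T on ray CB]
3. ∠CGT = 47°  [△GTC]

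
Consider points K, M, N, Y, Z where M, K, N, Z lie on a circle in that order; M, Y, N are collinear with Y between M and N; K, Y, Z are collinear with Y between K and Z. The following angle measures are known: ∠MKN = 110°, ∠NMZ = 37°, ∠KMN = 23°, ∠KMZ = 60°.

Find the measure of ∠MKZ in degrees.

1. ∠MZN = 70°  [cyclic MKNZ, opposite ∠K+∠Z]
2. ∠MNZ = 73°  [△MNZ]
3. ∠MKZ = 73°  [same arc MZ]

∠MKZ = 73°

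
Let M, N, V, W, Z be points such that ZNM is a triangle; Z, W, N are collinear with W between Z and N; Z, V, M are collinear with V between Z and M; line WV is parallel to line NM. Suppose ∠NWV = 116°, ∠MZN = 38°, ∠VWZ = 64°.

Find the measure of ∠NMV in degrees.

1. ∠VZW = 38°  [W on ZN, V on ZM]
2. ∠WVZ = 78°  [△ZWV]
3. ∠MVW = 102°  [linear pair at V on ZM]
4. ∠NMV = 78°  [WV∥NM, co-interior at M–V]

∠NMV = 78°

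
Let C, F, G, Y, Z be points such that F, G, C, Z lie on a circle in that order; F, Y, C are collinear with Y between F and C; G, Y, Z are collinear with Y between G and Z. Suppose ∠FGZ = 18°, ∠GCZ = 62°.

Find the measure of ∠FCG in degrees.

1. ∠GFZ = 118°  [cyclic FGCZ, opposite ∠F+∠C]
2. ∠FZG = 44°  [△FGZ]
3. ∠FCG = 44°  [same arc FG]

∠FCG = 44°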